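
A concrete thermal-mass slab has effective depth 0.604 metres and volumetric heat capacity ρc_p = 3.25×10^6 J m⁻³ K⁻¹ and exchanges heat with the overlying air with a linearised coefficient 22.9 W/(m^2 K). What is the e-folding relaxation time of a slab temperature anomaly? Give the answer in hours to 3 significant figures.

23.8 hours

Areal heat capacity C = ρc_p × D = 3.25×10^6 × 0.604 = 1.96×10^6 J m⁻² K⁻¹.
Relaxation time τ = C / λ = 1.96×10^6 / 22.9 = 85700 s.
In hours: 85700 s / (3600 s/hour) = 23.8 hours.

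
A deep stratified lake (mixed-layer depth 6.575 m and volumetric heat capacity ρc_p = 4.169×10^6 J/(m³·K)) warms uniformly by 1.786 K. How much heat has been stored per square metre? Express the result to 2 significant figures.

4.9×10^7

Areal heat capacity C = ρc_p × D = 4.169×10^6 × 6.575 = 2.74×10^7 J/(m²·K).
ΔQ = C ΔT = 2.74×10^7 × 1.786 = 4.90×10^7 J/m².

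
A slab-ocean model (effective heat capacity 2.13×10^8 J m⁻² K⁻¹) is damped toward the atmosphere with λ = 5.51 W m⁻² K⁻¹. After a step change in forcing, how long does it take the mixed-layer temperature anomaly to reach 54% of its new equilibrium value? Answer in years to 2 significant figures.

Areal heat capacity C = 2.13×10^8 J m⁻² K⁻¹ (given).
τ = C / λ = 2.13×10^8 / 5.51 = 3.87×10^7 s.
Fraction reached: 1 − e^(−t/τ) = 0.54 ⇒ t = −τ ln(1 − 0.54) = τ × 0.777.
t = 3.00×10^7 s = 0.951 years.

0.95 years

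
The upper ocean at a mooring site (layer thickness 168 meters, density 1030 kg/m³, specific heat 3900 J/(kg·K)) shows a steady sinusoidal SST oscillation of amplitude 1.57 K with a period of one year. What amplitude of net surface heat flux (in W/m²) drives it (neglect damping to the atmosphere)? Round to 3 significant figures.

Areal heat capacity C = ρ c_p D = 1030 × 3900 × 168 = 6.75×10^8 J/(m²·K).
ω = 2π / 3.15×10^7 s = 1.99×10^-7 s⁻¹.
Cω = 6.75×10^8 × 1.99×10^-7 = 134 W/(m²·K).
F₀ = A × Cω = 1.57 × 134 = 211 W/m².

211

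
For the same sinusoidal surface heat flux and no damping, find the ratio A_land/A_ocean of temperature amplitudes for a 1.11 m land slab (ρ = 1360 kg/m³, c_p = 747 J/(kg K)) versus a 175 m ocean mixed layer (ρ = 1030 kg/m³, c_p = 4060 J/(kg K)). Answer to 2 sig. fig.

650

C_ocean = 1030 × 4060 × 175 = 7.32×10^8 J/(m²·K).
C_land = 1360 × 747 × 1.11 = 1.13×10^6 J/(m²·K).
Undamped amplitude ∝ 1/C, so A_land/A_ocean = C_ocean/C_land = 649.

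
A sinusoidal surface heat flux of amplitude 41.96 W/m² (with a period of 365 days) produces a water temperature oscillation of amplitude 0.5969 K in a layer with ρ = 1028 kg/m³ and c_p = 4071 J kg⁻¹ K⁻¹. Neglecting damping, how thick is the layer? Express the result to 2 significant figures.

84 m

ω = 2π / 3.15×10^7 s = 1.99×10^-7 s⁻¹.
Required C = F₀ / (A ω) = 41.96 / (0.5969 × 1.99×10^-7) = 3.53×10^8 J/(m²·K).
D = C / (ρ c_p) = 3.53×10^8 / (1028 × 4071) = 84.3 m.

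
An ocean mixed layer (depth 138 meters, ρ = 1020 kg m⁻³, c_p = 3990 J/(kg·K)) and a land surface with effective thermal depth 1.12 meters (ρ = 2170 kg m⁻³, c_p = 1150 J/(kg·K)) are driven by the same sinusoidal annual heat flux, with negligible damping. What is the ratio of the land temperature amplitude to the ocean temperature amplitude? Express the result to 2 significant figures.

200

C_ocean = 1020 × 3990 × 138 = 5.62×10^8 J/(m²·K).
C_land = 2170 × 1150 × 1.12 = 2.79×10^6 J/(m²·K).
Undamped amplitude ∝ 1/C, so A_land/A_ocean = C_ocean/C_land = 201.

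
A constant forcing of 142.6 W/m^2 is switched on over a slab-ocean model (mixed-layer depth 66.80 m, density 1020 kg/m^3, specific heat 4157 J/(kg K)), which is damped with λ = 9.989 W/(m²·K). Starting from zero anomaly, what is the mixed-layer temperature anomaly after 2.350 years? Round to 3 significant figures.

13.2 K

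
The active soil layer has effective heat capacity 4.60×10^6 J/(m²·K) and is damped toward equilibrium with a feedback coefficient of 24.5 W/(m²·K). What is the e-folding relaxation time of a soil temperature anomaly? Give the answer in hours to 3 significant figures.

Areal heat capacity C = 4.60×10^6 J/(m²·K) (given).
Relaxation time τ = C / λ = 4.60×10^6 / 24.5 = 1.88×10^5 s.
In hours: 1.88×10^5 s / (3600 s/hour) = 52.2 hours.

52.2 hours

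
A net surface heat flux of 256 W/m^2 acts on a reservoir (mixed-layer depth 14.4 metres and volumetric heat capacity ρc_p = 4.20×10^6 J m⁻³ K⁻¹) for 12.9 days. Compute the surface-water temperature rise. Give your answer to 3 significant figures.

Areal heat capacity C = ρc_p × D = 4.20×10^6 × 14.4 = 6.05×10^7 J/(m²·K).
Net heat input Q = F Δt = 256 × (12.9 days × 86400 s/day) = 2.85×10^8 J/m².
ΔT = Q / C = 2.85×10^8 / 6.05×10^7 = 4.72 K.

4.72 K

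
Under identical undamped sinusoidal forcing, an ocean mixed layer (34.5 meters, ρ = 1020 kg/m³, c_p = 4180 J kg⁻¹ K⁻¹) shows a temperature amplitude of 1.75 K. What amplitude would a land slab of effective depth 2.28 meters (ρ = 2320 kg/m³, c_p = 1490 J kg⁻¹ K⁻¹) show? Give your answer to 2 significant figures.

C_ocean = 1.47×10^8 J/(m²·K); C_land = 7.88×10^6 J/(m²·K).
A ∝ 1/C ⇒ A_land = A_ocean × C_ocean/C_land = 1.75 × 18.7 = 32.7 K.

33 K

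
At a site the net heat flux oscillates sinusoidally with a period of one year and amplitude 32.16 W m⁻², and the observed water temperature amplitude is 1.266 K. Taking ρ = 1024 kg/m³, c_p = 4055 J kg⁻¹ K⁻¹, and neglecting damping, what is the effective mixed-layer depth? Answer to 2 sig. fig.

ω = 2π / 3.15×10^7 s = 1.99×10^-7 s⁻¹.
Required C = F₀ / (A ω) = 32.16 / (1.266 × 1.99×10^-7) = 1.27×10^8 J/(m²·K).
D = C / (ρ c_p) = 1.27×10^8 / (1024 × 4055) = 30.7 m.

31 m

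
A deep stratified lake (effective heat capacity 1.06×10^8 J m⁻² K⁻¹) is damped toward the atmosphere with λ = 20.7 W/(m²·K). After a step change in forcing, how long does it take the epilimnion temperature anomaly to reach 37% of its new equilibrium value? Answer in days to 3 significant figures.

Areal heat capacity C = 1.06×10^8 J m⁻² K⁻¹ (given).
τ = C / λ = 1.06×10^8 / 20.7 = 5.12×10^6 s.
Fraction reached: 1 − e^(−t/τ) = 0.37 ⇒ t = −τ ln(1 − 0.37) = τ × 0.462.
t = 2.37×10^6 s = 27.4 days.

27.4 days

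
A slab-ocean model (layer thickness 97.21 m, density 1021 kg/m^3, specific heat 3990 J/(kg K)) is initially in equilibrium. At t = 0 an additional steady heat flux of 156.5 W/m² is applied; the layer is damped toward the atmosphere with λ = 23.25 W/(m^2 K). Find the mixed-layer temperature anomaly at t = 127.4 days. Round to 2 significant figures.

Areal heat capacity C = ρ c_p D = 1021 × 3990 × 97.21 = 3.96×10^8 J/(m^2 K).
τ = C / λ = 3.96×10^8 / 23.25 = 1.70×10^7 s.
Equilibrium anomaly ΔT_eq = F / λ = 156.5 / 23.25 = 6.73 K.
t = 127.4 days = 1.10×10^7 s, so t/τ = 0.646.
ΔT(t) = ΔT_eq (1 − e^(−t/τ)) = 6.73 × (1 − e^−0.646) = 3.20 K.

3.2 K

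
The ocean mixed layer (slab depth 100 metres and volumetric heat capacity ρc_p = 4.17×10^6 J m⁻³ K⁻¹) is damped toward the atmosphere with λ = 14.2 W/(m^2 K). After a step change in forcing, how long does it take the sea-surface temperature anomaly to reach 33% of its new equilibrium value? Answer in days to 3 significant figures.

Areal heat capacity C = ρc_p × D = 4.17×10^6 × 100 = 4.17×10^8 J m⁻² K⁻¹.
τ = C / λ = 4.17×10^8 / 14.2 = 2.94×10^7 s.
Fraction reached: 1 − e^(−t/τ) = 0.33 ⇒ t = −τ ln(1 − 0.33) = τ × 0.400.
t = 1.18×10^7 s = 136 days.

136 days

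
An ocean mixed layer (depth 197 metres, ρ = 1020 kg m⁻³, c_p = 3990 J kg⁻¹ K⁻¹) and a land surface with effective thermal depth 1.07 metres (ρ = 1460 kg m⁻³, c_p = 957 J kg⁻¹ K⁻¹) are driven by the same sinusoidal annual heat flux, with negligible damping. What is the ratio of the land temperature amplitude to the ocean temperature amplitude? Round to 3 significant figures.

536

C_ocean = 1020 × 3990 × 197 = 8.02×10^8 J/(m²·K).
C_land = 1460 × 957 × 1.07 = 1.50×10^6 J/(m²·K).
Undamped amplitude ∝ 1/C, so A_land/A_ocean = C_ocean/C_land = 536.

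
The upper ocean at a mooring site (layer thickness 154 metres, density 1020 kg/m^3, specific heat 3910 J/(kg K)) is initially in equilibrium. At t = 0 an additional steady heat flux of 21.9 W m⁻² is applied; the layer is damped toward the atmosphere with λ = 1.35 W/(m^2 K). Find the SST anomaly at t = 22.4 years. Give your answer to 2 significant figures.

13 K

Areal heat capacity C = ρ c_p D = 1020 × 3910 × 154 = 6.14×10^8 J m⁻² K⁻¹.
τ = C / λ = 6.14×10^8 / 1.35 = 4.55×10^8 s.
Equilibrium anomaly ΔT_eq = F / λ = 21.9 / 1.35 = 16.2 K.
t = 22.4 years = 7.07×10^8 s, so t/τ = 1.55.
ΔT(t) = ΔT_eq (1 − e^(−t/τ)) = 16.2 × (1 − e^−1.55) = 12.8 K.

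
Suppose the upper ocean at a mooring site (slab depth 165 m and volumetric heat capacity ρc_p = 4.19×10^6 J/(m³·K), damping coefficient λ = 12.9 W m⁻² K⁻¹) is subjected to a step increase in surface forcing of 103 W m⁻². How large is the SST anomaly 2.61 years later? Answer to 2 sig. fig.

6.3 K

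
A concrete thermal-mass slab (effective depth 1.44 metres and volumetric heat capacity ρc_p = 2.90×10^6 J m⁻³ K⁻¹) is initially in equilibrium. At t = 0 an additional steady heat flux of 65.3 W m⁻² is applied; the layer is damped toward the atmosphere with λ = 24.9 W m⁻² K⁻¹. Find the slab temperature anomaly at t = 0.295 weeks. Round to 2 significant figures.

1.7 K

Areal heat capacity C = ρc_p × D = 2.90×10^6 × 1.44 = 4.18×10^6 J/(m²·K).
τ = C / λ = 4.18×10^6 / 24.9 = 1.68×10^5 s.
Equilibrium anomaly ΔT_eq = F / λ = 65.3 / 24.9 = 2.62 K.
t = 0.295 weeks = 1.78×10^5 s, so t/τ = 1.06.
ΔT(t) = ΔT_eq (1 − e^(−t/τ)) = 2.62 × (1 − e^−1.06) = 1.72 K.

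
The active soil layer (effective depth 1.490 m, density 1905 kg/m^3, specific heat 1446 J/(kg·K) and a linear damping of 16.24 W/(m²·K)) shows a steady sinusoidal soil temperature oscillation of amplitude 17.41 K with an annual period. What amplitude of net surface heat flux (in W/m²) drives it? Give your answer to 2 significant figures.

280

Areal heat capacity C = ρ c_p D = 1905 × 1446 × 1.490 = 4.10×10^6 J/(m^2 K).
ω = 2π / 3.15×10^7 s = 1.99×10^-7 s⁻¹.
√((Cω)² + λ²) = √((0.818)² + 16.24²) = 16.3 W/(m²·K).
F₀ = A × √((Cω)²+λ²) = 17.41 × 16.3 = 283 W/m².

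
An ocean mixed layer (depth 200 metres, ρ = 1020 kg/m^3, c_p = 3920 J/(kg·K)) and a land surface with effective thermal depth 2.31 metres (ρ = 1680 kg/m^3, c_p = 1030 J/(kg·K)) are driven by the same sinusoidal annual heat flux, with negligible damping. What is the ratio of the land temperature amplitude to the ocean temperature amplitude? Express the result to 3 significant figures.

C_ocean = 1020 × 3920 × 200 = 8.00×10^8 J/(m²·K).
C_land = 1680 × 1030 × 2.31 = 4.00×10^6 J/(m²·K).
Undamped amplitude ∝ 1/C, so A_land/A_ocean = C_ocean/C_land = 200.

200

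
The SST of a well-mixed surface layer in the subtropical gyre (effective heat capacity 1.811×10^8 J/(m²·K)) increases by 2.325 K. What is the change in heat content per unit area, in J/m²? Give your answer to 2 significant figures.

4.2×10^8

Areal heat capacity C = 1.811×10^8 J/(m²·K) (given).
ΔQ = C ΔT = 1.81×10^8 × 2.325 = 4.21×10^8 J/m².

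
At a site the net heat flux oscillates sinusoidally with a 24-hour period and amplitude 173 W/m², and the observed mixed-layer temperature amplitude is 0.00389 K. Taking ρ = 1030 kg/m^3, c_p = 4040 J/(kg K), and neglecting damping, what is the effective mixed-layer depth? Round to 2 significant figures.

150 m

ω = 2π / 86400 s = 7.27×10^-5 s⁻¹.
Required C = F₀ / (A ω) = 173 / (0.00389 × 7.27×10^-5) = 6.12×10^8 J/(m²·K).
D = C / (ρ c_p) = 6.12×10^8 / (1030 × 4040) = 147 m.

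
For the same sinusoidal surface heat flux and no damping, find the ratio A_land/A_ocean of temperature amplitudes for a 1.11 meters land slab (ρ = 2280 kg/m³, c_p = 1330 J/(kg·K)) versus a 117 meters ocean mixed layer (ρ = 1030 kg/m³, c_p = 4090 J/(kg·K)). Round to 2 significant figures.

150

C_ocean = 1030 × 4090 × 117 = 4.93×10^8 J/(m²·K).
C_land = 2280 × 1330 × 1.11 = 3.37×10^6 J/(m²·K).
Undamped amplitude ∝ 1/C, so A_land/A_ocean = C_ocean/C_land = 146.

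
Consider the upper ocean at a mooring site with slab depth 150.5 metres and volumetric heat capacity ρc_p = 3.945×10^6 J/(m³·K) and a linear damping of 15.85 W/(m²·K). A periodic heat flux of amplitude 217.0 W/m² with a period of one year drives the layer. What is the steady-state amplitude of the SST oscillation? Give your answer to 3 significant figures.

Areal heat capacity C = ρc_p × D = 3.945×10^6 × 150.5 = 5.94×10^8 J m⁻² K⁻¹.
Angular frequency ω = 2π / T = 2π / 3.15×10^7 s = 1.99×10^-7 s⁻¹.
√((Cω)² + λ²) = √((118)² + 15.85²) = 119 W/(m²·K).
Amplitude A = F₀ / √((Cω)²+λ²) = 217.0 / 119 = 1.82 K.

1.82 K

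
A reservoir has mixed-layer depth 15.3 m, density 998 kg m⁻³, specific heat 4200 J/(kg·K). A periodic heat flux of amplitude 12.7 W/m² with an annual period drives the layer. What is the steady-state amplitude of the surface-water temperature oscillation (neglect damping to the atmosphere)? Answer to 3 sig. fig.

0.994 K

Areal heat capacity C = ρ c_p D = 998 × 4200 × 15.3 = 6.41×10^7 J/(m^2 K).
Angular frequency ω = 2π / T = 2π / 3.15×10^7 s = 1.99×10^-7 s⁻¹.
Cω = 6.41×10^7 × 1.99×10^-7 = 12.8 W/(m²·K).
Amplitude A = F₀ / (Cω) = 12.7 / 12.8 = 0.994 K.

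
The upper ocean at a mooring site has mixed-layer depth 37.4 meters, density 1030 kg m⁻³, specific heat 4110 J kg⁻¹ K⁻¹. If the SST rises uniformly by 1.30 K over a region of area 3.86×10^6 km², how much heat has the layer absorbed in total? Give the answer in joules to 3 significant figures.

Areal heat capacity C = ρ c_p D = 1030 × 4110 × 37.4 = 1.58×10^8 J m⁻² K⁻¹.
Heat per unit area: q = C ΔT = 1.58×10^8 × 1.30 = 2.06×10^8 J/m².
Total heat: Q = q × A = 2.06×10^8 × (3.86×10^6 × 10⁶ m²) = 7.94×10^20 J.

7.94×10^20 J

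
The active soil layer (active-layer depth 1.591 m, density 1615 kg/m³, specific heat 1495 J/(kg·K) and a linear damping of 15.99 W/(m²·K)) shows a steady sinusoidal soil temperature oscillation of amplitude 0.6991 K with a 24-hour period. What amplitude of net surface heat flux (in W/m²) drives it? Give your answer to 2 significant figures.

200

Areal heat capacity C = ρ c_p D = 1615 × 1495 × 1.591 = 3.84×10^6 J/(m^2 K).
ω = 2π / 86400 s = 7.27×10^-5 s⁻¹.
√((Cω)² + λ²) = √((279)² + 15.99²) = 280 W/(m²·K).
F₀ = A × √((Cω)²+λ²) = 0.6991 × 280 = 196 W/m².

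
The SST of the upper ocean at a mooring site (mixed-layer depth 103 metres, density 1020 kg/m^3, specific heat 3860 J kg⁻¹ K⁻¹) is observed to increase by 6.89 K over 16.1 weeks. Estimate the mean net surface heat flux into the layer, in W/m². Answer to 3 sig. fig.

Areal heat capacity C = ρ c_p D = 1020 × 3860 × 103 = 4.06×10^8 J m⁻² K⁻¹.
Required heat per unit area: Q = C ΔT = 4.06×10^8 × 6.89 = 2.79×10^9 J/m².
Flux F = Q / Δt = 2.79×10^9 / 9.74×10^6 s = 287 W/m².

287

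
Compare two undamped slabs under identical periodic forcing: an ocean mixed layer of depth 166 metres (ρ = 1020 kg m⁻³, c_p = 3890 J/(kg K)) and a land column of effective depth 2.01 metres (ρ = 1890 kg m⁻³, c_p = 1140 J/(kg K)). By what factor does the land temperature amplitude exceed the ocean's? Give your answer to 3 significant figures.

152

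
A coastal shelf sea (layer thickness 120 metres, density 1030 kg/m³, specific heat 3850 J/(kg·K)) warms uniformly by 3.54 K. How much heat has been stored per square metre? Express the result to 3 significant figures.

1.68×10^9

Areal heat capacity C = ρ c_p D = 1030 × 3850 × 120 = 4.76×10^8 J/(m^2 K).
ΔQ = C ΔT = 4.76×10^8 × 3.54 = 1.68×10^9 J/m².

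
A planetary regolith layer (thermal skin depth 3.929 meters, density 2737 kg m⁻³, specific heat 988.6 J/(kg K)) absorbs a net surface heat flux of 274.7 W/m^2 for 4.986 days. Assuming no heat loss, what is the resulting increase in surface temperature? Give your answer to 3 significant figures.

11.1 K

Areal heat capacity C = ρ c_p D = 2737 × 988.6 × 3.929 = 1.06×10^7 J/(m²·K).
Net heat input Q = F Δt = 274.7 × (4.986 days × 86400 s/day) = 1.18×10^8 J/m².
ΔT = Q / C = 1.18×10^8 / 1.06×10^7 = 11.1 K.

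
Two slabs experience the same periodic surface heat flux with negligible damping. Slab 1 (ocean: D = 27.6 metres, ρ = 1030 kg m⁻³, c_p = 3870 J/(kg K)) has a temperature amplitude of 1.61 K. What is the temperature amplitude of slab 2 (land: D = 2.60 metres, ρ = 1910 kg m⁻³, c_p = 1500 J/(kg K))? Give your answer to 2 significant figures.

24 K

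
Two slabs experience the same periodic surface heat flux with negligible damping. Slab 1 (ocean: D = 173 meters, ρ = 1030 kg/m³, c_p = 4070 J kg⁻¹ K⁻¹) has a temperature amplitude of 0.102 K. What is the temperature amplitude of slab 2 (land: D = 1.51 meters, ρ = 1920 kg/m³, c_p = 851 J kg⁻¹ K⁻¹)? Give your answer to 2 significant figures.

30 K

C_ocean = 7.25×10^8 J/(m²·K); C_land = 2.47×10^6 J/(m²·K).
A ∝ 1/C ⇒ A_land = A_ocean × C_ocean/C_land = 0.102 × 294 = 30.0 K.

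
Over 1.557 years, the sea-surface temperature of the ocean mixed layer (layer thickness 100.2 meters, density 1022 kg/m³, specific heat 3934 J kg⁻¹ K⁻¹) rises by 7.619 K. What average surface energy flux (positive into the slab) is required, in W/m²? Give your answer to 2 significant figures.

Areal heat capacity C = ρ c_p D = 1022 × 3934 × 100.2 = 4.03×10^8 J/(m^2 K).
Required heat per unit area: Q = C ΔT = 4.03×10^8 × 7.619 = 3.07×10^9 J/m².
Flux F = Q / Δt = 3.07×10^9 / 4.91×10^7 s = 62.5 W/m².

62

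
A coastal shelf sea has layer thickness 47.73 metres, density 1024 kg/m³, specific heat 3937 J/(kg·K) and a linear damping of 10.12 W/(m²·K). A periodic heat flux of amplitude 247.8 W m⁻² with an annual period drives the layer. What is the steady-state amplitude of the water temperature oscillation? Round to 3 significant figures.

6.25 K

Areal heat capacity C = ρ c_p D = 1024 × 3937 × 47.73 = 1.92×10^8 J/(m^2 K).
Angular frequency ω = 2π / T = 2π / 3.15×10^7 s = 1.99×10^-7 s⁻¹.
√((Cω)² + λ²) = √((38.3)² + 10.12²) = 39.7 W/(m²·K).
Amplitude A = F₀ / √((Cω)²+λ²) = 247.8 / 39.7 = 6.25 K.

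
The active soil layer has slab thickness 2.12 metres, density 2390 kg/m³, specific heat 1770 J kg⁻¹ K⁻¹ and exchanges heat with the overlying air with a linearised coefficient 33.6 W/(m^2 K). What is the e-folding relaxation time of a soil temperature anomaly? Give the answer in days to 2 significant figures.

Areal heat capacity C = ρ c_p D = 2390 × 1770 × 2.12 = 8.97×10^6 J m⁻² K⁻¹.
Relaxation time τ = C / λ = 8.97×10^6 / 33.6 = 2.67×10^5 s.
In days: 2.67×10^5 s / (86400 s/day) = 3.09 days.

3.1 days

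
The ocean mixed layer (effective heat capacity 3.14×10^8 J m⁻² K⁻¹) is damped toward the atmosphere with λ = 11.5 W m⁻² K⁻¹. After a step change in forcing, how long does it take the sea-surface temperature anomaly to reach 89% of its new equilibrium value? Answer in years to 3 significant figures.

Areal heat capacity C = 3.14×10^8 J m⁻² K⁻¹ (given).
τ = C / λ = 3.14×10^8 / 11.5 = 2.73×10^7 s.
Fraction reached: 1 − e^(−t/τ) = 0.89 ⇒ t = −τ ln(1 − 0.89) = τ × 2.21.
t = 6.03×10^7 s = 1.91 years.

1.91 years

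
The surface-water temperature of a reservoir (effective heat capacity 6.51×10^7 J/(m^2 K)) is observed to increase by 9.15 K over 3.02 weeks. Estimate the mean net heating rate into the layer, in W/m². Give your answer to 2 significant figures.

Areal heat capacity C = 6.51×10^7 J/(m^2 K) (given).
Required heat per unit area: Q = C ΔT = 6.51×10^7 × 9.15 = 5.96×10^8 J/m².
Flux F = Q / Δt = 5.96×10^8 / 1.83×10^6 s = 326 W/m².

330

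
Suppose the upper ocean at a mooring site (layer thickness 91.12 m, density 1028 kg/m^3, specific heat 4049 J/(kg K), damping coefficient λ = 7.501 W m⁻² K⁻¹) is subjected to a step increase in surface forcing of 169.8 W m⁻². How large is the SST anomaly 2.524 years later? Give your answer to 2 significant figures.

Areal heat capacity C = ρ c_p D = 1028 × 4049 × 91.12 = 3.79×10^8 J/(m²·K).
τ = C / λ = 3.79×10^8 / 7.501 = 5.06×10^7 s.
Equilibrium anomaly ΔT_eq = F / λ = 169.8 / 7.501 = 22.6 K.
t = 2.524 years = 7.97×10^7 s, so t/τ = 1.58.
ΔT(t) = ΔT_eq (1 − e^(−t/τ)) = 22.6 × (1 − e^−1.58) = 18.0 K.

18 K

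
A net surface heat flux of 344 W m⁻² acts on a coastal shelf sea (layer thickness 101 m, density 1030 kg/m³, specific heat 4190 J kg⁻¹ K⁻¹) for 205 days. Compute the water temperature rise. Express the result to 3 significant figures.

14.0 K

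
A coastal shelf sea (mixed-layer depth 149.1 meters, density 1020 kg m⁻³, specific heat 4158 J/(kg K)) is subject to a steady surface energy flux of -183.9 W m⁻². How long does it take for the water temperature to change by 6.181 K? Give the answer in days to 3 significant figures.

Areal heat capacity C = ρ c_p D = 1020 × 4158 × 149.1 = 6.32×10^8 J/(m^2 K).
Time required: Δt = C ΔT / F = 6.32×10^8 × -6.181 / -183.9 = 2.13×10^7 s.
In days: 2.13×10^7 s / (86400 s/day) = 246 days.

246 days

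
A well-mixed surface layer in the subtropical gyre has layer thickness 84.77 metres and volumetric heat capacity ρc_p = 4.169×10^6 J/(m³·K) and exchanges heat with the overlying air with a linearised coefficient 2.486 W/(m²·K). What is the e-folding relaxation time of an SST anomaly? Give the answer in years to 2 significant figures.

4.5 years

Areal heat capacity C = ρc_p × D = 4.169×10^6 × 84.77 = 3.53×10^8 J m⁻² K⁻¹.
Relaxation time τ = C / λ = 3.53×10^8 / 2.486 = 1.42×10^8 s.
In years: 1.42×10^8 s / (3.156×10^7 s/year) = 4.50 years.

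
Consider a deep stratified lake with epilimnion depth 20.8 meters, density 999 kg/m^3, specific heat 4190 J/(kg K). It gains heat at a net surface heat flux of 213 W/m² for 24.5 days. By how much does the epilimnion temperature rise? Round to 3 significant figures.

Areal heat capacity C = ρ c_p D = 999 × 4190 × 20.8 = 8.71×10^7 J/(m²·K).
Net heat input Q = F Δt = 213 × (24.5 days × 86400 s/day) = 4.51×10^8 J/m².
ΔT = Q / C = 4.51×10^8 / 8.71×10^7 = 5.18 K.

5.18 K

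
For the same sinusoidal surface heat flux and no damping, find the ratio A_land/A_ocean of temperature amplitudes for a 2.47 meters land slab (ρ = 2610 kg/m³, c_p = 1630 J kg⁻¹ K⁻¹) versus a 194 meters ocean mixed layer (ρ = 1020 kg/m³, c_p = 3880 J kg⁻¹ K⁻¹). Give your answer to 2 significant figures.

73

C_ocean = 1020 × 3880 × 194 = 7.68×10^8 J/(m²·K).
C_land = 2610 × 1630 × 2.47 = 1.05×10^7 J/(m²·K).
Undamped amplitude ∝ 1/C, so A_land/A_ocean = C_ocean/C_land = 73.1.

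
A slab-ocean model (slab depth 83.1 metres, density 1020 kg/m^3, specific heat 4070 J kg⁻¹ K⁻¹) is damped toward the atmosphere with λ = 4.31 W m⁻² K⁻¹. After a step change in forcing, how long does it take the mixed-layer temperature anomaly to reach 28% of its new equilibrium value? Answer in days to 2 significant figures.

Areal heat capacity C = ρ c_p D = 1020 × 4070 × 83.1 = 3.45×10^8 J/(m²·K).
τ = C / λ = 3.45×10^8 / 4.31 = 8.00×10^7 s.
Fraction reached: 1 − e^(−t/τ) = 0.28 ⇒ t = −τ ln(1 − 0.28) = τ × 0.329.
t = 2.63×10^7 s = 304 days.

300 days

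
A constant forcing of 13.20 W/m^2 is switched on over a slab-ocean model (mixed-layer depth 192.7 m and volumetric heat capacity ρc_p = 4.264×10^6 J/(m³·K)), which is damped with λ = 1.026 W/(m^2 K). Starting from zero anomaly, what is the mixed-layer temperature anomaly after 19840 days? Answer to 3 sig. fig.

Areal heat capacity C = ρc_p × D = 4.264×10^6 × 192.7 = 8.22×10^8 J/(m^2 K).
τ = C / λ = 8.22×10^8 / 1.026 = 8.01×10^8 s.
Equilibrium anomaly ΔT_eq = F / λ = 13.20 / 1.026 = 12.9 K.
t = 19840 days = 1.71×10^9 s, so t/τ = 2.14.
ΔT(t) = ΔT_eq (1 − e^(−t/τ)) = 12.9 × (1 − e^−2.14) = 11.4 K.

11.4 K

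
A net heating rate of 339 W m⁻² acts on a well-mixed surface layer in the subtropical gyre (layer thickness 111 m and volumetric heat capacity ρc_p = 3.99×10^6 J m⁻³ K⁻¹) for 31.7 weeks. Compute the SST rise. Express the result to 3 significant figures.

Areal heat capacity C = ρc_p × D = 3.99×10^6 × 111 = 4.43×10^8 J m⁻² K⁻¹.
Net heat input Q = F Δt = 339 × (31.7 weeks × 6.048×10^5 s/week) = 6.50×10^9 J/m².
ΔT = Q / C = 6.50×10^9 / 4.43×10^8 = 14.7 K.

14.7 K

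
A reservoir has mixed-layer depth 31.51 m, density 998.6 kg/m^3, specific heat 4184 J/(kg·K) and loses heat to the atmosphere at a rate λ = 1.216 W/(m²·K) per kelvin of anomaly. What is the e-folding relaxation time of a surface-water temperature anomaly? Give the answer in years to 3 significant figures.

Areal heat capacity C = ρ c_p D = 998.6 × 4184 × 31.51 = 1.32×10^8 J/(m²·K).
Relaxation time τ = C / λ = 1.32×10^8 / 1.216 = 1.08×10^8 s.
In years: 1.08×10^8 s / (3.156×10^7 s/year) = 3.43 years.

3.43 years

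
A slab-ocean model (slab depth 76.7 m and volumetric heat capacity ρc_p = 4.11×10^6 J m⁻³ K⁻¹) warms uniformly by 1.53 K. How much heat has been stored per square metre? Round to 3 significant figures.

Areal heat capacity C = ρc_p × D = 4.11×10^6 × 76.7 = 3.15×10^8 J m⁻² K⁻¹.
ΔQ = C ΔT = 3.15×10^8 × 1.53 = 4.82×10^8 J/m².

4.82×10^8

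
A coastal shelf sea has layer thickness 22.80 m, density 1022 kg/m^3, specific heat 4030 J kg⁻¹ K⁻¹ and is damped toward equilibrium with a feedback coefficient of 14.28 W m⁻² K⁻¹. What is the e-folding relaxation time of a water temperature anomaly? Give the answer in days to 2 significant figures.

Areal heat capacity C = ρ c_p D = 1022 × 4030 × 22.80 = 9.39×10^7 J m⁻² K⁻¹.
Relaxation time τ = C / λ = 9.39×10^7 / 14.28 = 6.58×10^6 s.
In days: 6.58×10^6 s / (86400 s/day) = 76.1 days.

76 days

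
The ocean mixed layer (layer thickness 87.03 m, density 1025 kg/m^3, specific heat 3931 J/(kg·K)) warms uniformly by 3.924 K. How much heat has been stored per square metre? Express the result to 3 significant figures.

1.38×10^9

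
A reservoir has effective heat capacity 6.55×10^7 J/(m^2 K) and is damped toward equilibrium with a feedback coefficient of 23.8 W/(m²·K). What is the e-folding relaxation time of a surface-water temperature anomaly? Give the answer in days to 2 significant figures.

32 days

Areal heat capacity C = 6.55×10^7 J/(m^2 K) (given).
Relaxation time τ = C / λ = 6.55×10^7 / 23.8 = 2.75×10^6 s.
In days: 2.75×10^6 s / (86400 s/day) = 31.9 days.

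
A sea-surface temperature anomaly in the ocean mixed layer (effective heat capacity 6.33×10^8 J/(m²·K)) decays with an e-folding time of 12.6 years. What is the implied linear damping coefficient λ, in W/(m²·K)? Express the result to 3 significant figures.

1.59

Areal heat capacity C = 6.33×10^8 J/(m²·K) (given).
τ = 12.6 years = 3.98×10^8 s.
λ = C / τ = 6.33×10^8 / 3.98×10^8 = 1.59 W/(m²·K).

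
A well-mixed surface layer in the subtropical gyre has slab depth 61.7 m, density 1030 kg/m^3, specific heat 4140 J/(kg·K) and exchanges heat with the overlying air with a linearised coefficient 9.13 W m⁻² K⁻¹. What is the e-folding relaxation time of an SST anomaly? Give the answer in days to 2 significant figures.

Areal heat capacity C = ρ c_p D = 1030 × 4140 × 61.7 = 2.63×10^8 J/(m^2 K).
Relaxation time τ = C / λ = 2.63×10^8 / 9.13 = 2.88×10^7 s.
In days: 2.88×10^7 s / (86400 s/day) = 334 days.

330 days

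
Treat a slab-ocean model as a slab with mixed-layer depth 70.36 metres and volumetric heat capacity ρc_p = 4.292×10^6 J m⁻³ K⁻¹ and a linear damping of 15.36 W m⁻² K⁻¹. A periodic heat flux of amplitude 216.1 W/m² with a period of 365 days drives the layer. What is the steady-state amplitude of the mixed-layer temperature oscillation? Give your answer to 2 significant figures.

3.5 K

Areal heat capacity C = ρc_p × D = 4.292×10^6 × 70.36 = 3.02×10^8 J/(m²·K).
Angular frequency ω = 2π / T = 2π / 3.15×10^7 s = 1.99×10^-7 s⁻¹.
√((Cω)² + λ²) = √((60.2)² + 15.36²) = 62.1 W/(m²·K).
Amplitude A = F₀ / √((Cω)²+λ²) = 216.1 / 62.1 = 3.48 K.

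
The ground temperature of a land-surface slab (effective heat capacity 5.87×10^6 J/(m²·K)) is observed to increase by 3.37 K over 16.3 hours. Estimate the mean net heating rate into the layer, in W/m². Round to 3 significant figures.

Areal heat capacity C = 5.87×10^6 J/(m²·K) (given).
Required heat per unit area: Q = C ΔT = 5.87×10^6 × 3.37 = 1.98×10^7 J/m².
Flux F = Q / Δt = 1.98×10^7 / 58700 s = 337 W/m².

337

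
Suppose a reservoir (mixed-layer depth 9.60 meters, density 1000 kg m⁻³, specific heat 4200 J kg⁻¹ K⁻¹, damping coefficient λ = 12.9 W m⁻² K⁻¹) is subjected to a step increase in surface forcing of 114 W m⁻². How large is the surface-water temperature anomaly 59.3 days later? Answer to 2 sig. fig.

7.1 K

Areal heat capacity C = ρ c_p D = 1000 × 4200 × 9.60 = 4.03×10^7 J/(m^2 K).
τ = C / λ = 4.03×10^7 / 12.9 = 3.13×10^6 s.
Equilibrium anomaly ΔT_eq = F / λ = 114 / 12.9 = 8.84 K.
t = 59.3 days = 5.12×10^6 s, so t/τ = 1.64.
ΔT(t) = ΔT_eq (1 − e^(−t/τ)) = 8.84 × (1 − e^−1.64) = 7.12 K.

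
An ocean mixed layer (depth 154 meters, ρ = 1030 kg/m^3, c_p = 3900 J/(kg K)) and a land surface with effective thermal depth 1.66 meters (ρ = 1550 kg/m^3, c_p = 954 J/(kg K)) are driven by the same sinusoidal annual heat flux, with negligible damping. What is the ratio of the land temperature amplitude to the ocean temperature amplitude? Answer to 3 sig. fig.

C_ocean = 1030 × 3900 × 154 = 6.19×10^8 J/(m²·K).
C_land = 1550 × 954 × 1.66 = 2.45×10^6 J/(m²·K).
Undamped amplitude ∝ 1/C, so A_land/A_ocean = C_ocean/C_land = 252.

252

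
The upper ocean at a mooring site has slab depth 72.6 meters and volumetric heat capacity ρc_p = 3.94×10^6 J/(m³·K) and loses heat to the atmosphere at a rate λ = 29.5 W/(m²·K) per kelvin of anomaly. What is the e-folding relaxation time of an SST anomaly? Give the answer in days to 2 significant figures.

Areal heat capacity C = ρc_p × D = 3.94×10^6 × 72.6 = 2.86×10^8 J m⁻² K⁻¹.
Relaxation time τ = C / λ = 2.86×10^8 / 29.5 = 9.70×10^6 s.
In days: 9.70×10^6 s / (86400 s/day) = 112 days.

110 days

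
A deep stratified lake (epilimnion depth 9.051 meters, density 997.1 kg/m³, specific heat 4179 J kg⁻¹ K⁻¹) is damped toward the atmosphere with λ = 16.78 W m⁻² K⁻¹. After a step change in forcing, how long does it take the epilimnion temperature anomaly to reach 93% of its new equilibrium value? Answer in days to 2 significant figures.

Areal heat capacity C = ρ c_p D = 997.1 × 4179 × 9.051 = 3.77×10^7 J/(m²·K).
τ = C / λ = 3.77×10^7 / 16.78 = 2.25×10^6 s.
Fraction reached: 1 − e^(−t/τ) = 0.93 ⇒ t = −τ ln(1 − 0.93) = τ × 2.66.
t = 5.98×10^6 s = 69.2 days.

69 days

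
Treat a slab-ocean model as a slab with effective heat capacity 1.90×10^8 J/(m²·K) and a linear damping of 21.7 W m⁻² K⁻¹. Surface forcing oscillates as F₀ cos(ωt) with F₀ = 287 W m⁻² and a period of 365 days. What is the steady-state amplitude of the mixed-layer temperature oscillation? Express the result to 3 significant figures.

Areal heat capacity C = 1.90×10^8 J/(m²·K) (given).
Angular frequency ω = 2π / T = 2π / 3.15×10^7 s = 1.99×10^-7 s⁻¹.
√((Cω)² + λ²) = √((37.9)² + 21.7²) = 43.6 W/(m²·K).
Amplitude A = F₀ / √((Cω)²+λ²) = 287 / 43.6 = 6.58 K.

6.58 K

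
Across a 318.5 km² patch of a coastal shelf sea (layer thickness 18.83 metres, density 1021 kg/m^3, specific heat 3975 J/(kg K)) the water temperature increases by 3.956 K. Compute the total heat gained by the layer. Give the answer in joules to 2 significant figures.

9.6×10^16 J

Areal heat capacity C = ρ c_p D = 1021 × 3975 × 18.83 = 7.64×10^7 J m⁻² K⁻¹.
Heat per unit area: q = C ΔT = 7.64×10^7 × 3.956 = 3.02×10^8 J/m².
Total heat: Q = q × A = 3.02×10^8 × (318.5 × 10⁶ m²) = 9.63×10^16 J.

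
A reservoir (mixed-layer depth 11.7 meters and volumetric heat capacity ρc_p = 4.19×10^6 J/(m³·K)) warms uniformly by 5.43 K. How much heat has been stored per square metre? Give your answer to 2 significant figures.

2.7×10^8

Areal heat capacity C = ρc_p × D = 4.19×10^6 × 11.7 = 4.90×10^7 J m⁻² K⁻¹.
ΔQ = C ΔT = 4.90×10^7 × 5.43 = 2.66×10^8 J/m².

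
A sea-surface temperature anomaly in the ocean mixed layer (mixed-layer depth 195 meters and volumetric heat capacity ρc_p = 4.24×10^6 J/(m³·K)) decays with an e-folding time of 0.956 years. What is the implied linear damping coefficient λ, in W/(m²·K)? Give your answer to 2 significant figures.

Areal heat capacity C = ρc_p × D = 4.24×10^6 × 195 = 8.27×10^8 J/(m²·K).
τ = 0.956 years = 3.02×10^7 s.
λ = C / τ = 8.27×10^8 / 3.02×10^7 = 27.4 W/(m²·K).

27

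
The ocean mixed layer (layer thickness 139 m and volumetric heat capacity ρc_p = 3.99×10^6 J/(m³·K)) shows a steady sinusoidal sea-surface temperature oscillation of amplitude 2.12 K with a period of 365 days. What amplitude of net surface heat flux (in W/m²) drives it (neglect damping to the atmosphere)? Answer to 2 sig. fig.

Areal heat capacity C = ρc_p × D = 3.99×10^6 × 139 = 5.55×10^8 J m⁻² K⁻¹.
ω = 2π / 3.15×10^7 s = 1.99×10^-7 s⁻¹.
Cω = 5.55×10^8 × 1.99×10^-7 = 110 W/(m²·K).
F₀ = A × Cω = 2.12 × 110 = 234 W/m².

230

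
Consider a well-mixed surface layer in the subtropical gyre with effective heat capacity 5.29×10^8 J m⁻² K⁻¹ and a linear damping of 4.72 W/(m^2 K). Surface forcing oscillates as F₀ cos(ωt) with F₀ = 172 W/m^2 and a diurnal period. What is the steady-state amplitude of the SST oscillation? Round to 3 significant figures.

Areal heat capacity C = 5.29×10^8 J m⁻² K⁻¹ (given).
Angular frequency ω = 2π / T = 2π / 86400 s = 7.27×10^-5 s⁻¹.
√((Cω)² + λ²) = √((38500)² + 4.72²) = 38500 W/(m²·K).
Amplitude A = F₀ / √((Cω)²+λ²) = 172 / 38500 = 0.00447 K.

0.00447 K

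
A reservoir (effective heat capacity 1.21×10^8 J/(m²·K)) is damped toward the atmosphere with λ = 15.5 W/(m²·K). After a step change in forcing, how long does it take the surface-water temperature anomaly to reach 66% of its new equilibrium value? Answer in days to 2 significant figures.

97 days

Areal heat capacity C = 1.21×10^8 J/(m²·K) (given).
τ = C / λ = 1.21×10^8 / 15.5 = 7.81×10^6 s.
Fraction reached: 1 − e^(−t/τ) = 0.66 ⇒ t = −τ ln(1 − 0.66) = τ × 1.08.
t = 8.42×10^6 s = 97.5 days.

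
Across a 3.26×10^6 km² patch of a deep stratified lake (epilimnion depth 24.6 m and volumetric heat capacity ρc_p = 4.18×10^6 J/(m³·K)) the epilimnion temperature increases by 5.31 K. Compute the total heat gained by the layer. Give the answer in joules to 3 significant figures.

Areal heat capacity C = ρc_p × D = 4.18×10^6 × 24.6 = 1.03×10^8 J/(m²·K).
Heat per unit area: q = C ΔT = 1.03×10^8 × 5.31 = 5.46×10^8 J/m².
Total heat: Q = q × A = 5.46×10^8 × (3.26×10^6 × 10⁶ m²) = 1.78×10^21 J.

1.78×10^21 J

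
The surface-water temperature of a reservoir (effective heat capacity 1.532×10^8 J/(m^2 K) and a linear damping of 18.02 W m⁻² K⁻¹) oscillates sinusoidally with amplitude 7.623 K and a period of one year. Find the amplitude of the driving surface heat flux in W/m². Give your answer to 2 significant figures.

270

Areal heat capacity C = 1.532×10^8 J/(m^2 K) (given).
ω = 2π / 3.15×10^7 s = 1.99×10^-7 s⁻¹.
√((Cω)² + λ²) = √((30.5)² + 18.02²) = 35.4 W/(m²·K).
F₀ = A × √((Cω)²+λ²) = 7.623 × 35.4 = 270 W/m².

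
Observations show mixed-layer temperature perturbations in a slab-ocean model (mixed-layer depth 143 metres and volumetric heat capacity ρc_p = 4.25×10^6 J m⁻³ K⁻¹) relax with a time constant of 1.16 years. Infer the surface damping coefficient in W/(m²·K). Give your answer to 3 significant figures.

16.6

Areal heat capacity C = ρc_p × D = 4.25×10^6 × 143 = 6.08×10^8 J m⁻² K⁻¹.
τ = 1.16 years = 3.66×10^7 s.
λ = C / τ = 6.08×10^8 / 3.66×10^7 = 16.6 W/(m²·K).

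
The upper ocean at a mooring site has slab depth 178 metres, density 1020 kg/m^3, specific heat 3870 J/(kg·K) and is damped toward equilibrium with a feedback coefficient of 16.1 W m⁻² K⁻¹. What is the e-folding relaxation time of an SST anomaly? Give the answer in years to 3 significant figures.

Areal heat capacity C = ρ c_p D = 1020 × 3870 × 178 = 7.03×10^8 J m⁻² K⁻¹.
Relaxation time τ = C / λ = 7.03×10^8 / 16.1 = 4.36×10^7 s.
In years: 4.36×10^7 s / (3.156×10^7 s/year) = 1.38 years.

1.38 years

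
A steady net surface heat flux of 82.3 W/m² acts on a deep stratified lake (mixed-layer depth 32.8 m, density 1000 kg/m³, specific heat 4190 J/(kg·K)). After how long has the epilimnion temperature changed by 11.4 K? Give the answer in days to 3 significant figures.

220 days

Areal heat capacity C = ρ c_p D = 1000 × 4190 × 32.8 = 1.37×10^8 J m⁻² K⁻¹.
Time required: Δt = C ΔT / F = 1.37×10^8 × 11.4 / 82.3 = 1.90×10^7 s.
In days: 1.90×10^7 s / (86400 s/day) = 220 days.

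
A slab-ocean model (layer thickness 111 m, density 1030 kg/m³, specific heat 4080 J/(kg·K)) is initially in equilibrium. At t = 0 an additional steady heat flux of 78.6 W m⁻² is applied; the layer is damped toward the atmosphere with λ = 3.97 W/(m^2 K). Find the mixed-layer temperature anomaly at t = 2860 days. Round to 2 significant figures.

Areal heat capacity C = ρ c_p D = 1030 × 4080 × 111 = 4.66×10^8 J/(m^2 K).
τ = C / λ = 4.66×10^8 / 3.97 = 1.17×10^8 s.
Equilibrium anomaly ΔT_eq = F / λ = 78.6 / 3.97 = 19.8 K.
t = 2860 days = 2.47×10^8 s, so t/τ = 2.10.
ΔT(t) = ΔT_eq (1 − e^(−t/τ)) = 19.8 × (1 − e^−2.10) = 17.4 K.

17 K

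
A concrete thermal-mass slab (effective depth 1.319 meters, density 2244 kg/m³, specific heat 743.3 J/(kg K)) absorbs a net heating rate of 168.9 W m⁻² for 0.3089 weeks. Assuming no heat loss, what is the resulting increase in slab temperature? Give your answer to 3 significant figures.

14.3 K

Areal heat capacity C = ρ c_p D = 2244 × 743.3 × 1.319 = 2.20×10^6 J/(m²·K).
Net heat input Q = F Δt = 168.9 × (0.3089 weeks × 6.048×10^5 s/week) = 3.16×10^7 J/m².
ΔT = Q / C = 3.16×10^7 / 2.20×10^6 = 14.3 K.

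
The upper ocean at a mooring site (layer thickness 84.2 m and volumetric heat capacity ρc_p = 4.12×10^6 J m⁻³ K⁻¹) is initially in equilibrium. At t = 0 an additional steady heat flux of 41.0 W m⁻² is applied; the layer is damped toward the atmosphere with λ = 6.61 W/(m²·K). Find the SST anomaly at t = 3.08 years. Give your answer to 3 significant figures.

5.23 K

Areal heat capacity C = ρc_p × D = 4.12×10^6 × 84.2 = 3.47×10^8 J/(m²·K).
τ = C / λ = 3.47×10^8 / 6.61 = 5.25×10^7 s.
Equilibrium anomaly ΔT_eq = F / λ = 41.0 / 6.61 = 6.20 K.
t = 3.08 years = 9.72×10^7 s, so t/τ = 1.85.
ΔT(t) = ΔT_eq (1 − e^(−t/τ)) = 6.20 × (1 − e^−1.85) = 5.23 K.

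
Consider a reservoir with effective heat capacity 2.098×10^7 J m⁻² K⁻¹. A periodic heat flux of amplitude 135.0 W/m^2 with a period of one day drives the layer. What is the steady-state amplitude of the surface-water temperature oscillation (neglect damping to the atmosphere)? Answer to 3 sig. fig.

Areal heat capacity C = 2.098×10^7 J m⁻² K⁻¹ (given).
Angular frequency ω = 2π / T = 2π / 86400 s = 7.27×10^-5 s⁻¹.
Cω = 2.10×10^7 × 7.27×10^-5 = 1530 W/(m²·K).
Amplitude A = F₀ / (Cω) = 135.0 / 1530 = 0.0885 K.

0.0885 K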